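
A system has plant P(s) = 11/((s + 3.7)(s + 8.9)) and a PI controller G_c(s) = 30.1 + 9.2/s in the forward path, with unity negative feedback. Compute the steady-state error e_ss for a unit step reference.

0

The open loop G_c(s)P(s) has a pole at the origin (type 1), so the static position error constant is infinite and e_ss = 1/(1+∞) = 0.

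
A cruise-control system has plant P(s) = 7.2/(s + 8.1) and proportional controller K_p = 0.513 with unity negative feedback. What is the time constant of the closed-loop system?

Closed-loop transfer function: T(s) = K_p·P(s)/(1 + K_p·P(s)) = 3.694/(s + 8.1 + 3.694) = 3.694/(s + 11.79).
Time constant τ = 1/11.79 = 0.0848 s.

τ = 0.0848 s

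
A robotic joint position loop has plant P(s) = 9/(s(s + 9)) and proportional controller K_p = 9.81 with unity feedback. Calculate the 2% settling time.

The closed-loop denominator s² + 9s + 88.29 gives ω_n = √88.29 = 9.396 and ζ = 9/(2ω_n) = 0.4789.
2% settling time T_s ≈ 4/(ζω_n) = 4/4.5 = 0.889 s.

T_s ≈ 0.889 s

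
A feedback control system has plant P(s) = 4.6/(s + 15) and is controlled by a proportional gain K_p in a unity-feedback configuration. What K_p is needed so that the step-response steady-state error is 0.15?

K_p = 18.5

Steady-state error for a unit step on this type-0 loop is 1/(1 + K_p·P(0)).
P(0) = 0.3067. Require 1/(1 + K_p·0.3067) = 0.15, so 1 + 0.3067·K_p = 6.667.
K_p = (6.667 − 1)/0.3067 = 18.5.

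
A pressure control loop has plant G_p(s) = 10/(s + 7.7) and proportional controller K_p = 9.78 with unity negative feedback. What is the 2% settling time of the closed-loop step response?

Closed-loop transfer function: T(s) = K_p·G_p(s)/(1 + K_p·G_p(s)) = 97.8/(s + 7.7 + 97.8) = 97.8/(s + 105.5).
Time constant τ = 1/105.5 = 0.009479 s, so the 2% settling time is about 4τ = 0.0379 s.

T_s ≈ 0.0379 s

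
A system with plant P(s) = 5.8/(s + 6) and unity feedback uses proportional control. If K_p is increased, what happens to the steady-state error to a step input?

The position error constant K_pos = K_p·P(0) grows with K_p, and e_ss = 1/(1+K_pos) falls.

decrease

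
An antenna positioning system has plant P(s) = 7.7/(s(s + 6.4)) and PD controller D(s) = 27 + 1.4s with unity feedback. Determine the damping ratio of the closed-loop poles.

Forward path: (27 + 1.4s)·7.7/(s(s+6.4)). The closed-loop characteristic equation is s² + (6.4 + 7.7·1.4)s + 7.7·27 = 0.
That is s² + 17.18s + 207.9 = 0, so ω_n = 14.42 rad/s and ζ = 17.18/(2·14.42) = 0.5958.

ζ = 0.596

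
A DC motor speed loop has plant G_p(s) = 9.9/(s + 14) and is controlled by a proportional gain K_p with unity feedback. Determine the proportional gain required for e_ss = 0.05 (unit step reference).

K_p = 26.9

For a type-0 loop with proportional control, e_ss = 1/(1 + K_p·G_p(0)).
G_p(0) = 0.7071. Require 1/(1 + K_p·0.7071) = 0.05, so 1 + 0.7071·K_p = 20.
K_p = (20 − 1)/0.7071 = 26.9.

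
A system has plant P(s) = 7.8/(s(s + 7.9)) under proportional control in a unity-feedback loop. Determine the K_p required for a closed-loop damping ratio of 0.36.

Closed-loop characteristic equation: s² + 7.9s + K_p·7.8 = 0.
So ω_n = √(7.8K_p) and 2ζω_n = 7.9, giving ζ = 7.9/(2√(7.8K_p)).
Setting ζ = 0.36: √(7.8K_p) = 7.9/(2·0.36) = 10.97, so K_p = 120.4/7.8 = 15.4.

K_p = 15.4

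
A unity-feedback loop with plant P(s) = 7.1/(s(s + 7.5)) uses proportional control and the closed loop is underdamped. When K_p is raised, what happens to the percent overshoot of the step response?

increase

ζ = 7.5/(2√(7.1K_p)) decreases as K_p grows; lower damping means more overshoot.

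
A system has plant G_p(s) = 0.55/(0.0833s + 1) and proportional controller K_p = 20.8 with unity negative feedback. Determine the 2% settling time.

Closed loop: T(s) = K_p·G_p/(1+K_p·G_p) = 11.44/(0.0833s + 1 + 11.44), with pole at s = −(1 + 11.44)/0.0833 = −149.3.
τ = 1/149.3 = 0.006696 s, so 2% settling time ≈ 4τ = 0.0268 s.

T_s ≈ 0.0268 s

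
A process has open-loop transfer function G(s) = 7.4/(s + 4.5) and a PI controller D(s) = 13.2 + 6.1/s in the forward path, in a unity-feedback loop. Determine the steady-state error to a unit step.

0

The open loop D(s)G(s) has a pole at the origin (type 1), so the static position error constant is infinite and e_ss = 1/(1+∞) = 0.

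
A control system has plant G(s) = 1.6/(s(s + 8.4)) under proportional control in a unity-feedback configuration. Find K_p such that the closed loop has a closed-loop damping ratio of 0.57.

K_p = 33.9

Closed-loop characteristic equation: s² + 8.4s + K_p·1.6 = 0.
So ω_n = √(1.6K_p) and 2ζω_n = 8.4, giving ζ = 8.4/(2√(1.6K_p)).
Setting ζ = 0.57: √(1.6K_p) = 8.4/(2·0.57) = 7.368, so K_p = 54.29/1.6 = 33.9.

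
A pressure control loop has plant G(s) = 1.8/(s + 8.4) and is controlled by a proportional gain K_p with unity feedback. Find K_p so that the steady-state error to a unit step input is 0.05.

Steady-state error for a unit step on this type-0 loop is 1/(1 + K_p·G(0)).
G(0) = 0.2143. Require 1/(1 + K_p·0.2143) = 0.05, so 1 + 0.2143·K_p = 20.
K_p = (20 − 1)/0.2143 = 88.7.

K_p = 88.7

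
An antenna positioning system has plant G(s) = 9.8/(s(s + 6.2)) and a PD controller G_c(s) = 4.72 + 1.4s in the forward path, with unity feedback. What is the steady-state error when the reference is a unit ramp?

0.134

The loop has one pole at the origin (type 1). Velocity error constant K_v = lim_{s→0} s·G_c(s)G(s) = 4.72·9.8/6.2 = 7.461.
Steady-state error to a unit ramp: e_ss = 1/K_v = 0.134.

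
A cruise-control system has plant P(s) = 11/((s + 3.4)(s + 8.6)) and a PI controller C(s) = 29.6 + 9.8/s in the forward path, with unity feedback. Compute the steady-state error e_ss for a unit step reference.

0

The open loop C(s)P(s) has a pole at the origin (type 1), so the static position error constant is infinite and e_ss = 1/(1+∞) = 0.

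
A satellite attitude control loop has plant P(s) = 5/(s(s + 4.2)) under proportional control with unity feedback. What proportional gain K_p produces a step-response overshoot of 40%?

From %OS = 100·exp(−πζ/√(1−ζ²)) = 40%, ζ = −ln(0.4)/√(π²+ln²(0.4)) = 0.28.
Characteristic equation s² + 4.2s + 5K_p = 0 gives ζ = 4.2/(2√(5K_p)).
Setting ζ = 0.28: √(5K_p) = 4.2/(2·0.28) = 7.5, so K_p = 56.25/5 = 11.3.

K_p = 11.3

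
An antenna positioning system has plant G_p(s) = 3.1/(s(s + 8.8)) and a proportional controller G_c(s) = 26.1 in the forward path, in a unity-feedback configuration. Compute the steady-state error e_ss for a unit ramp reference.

0.109

The loop has one pole at the origin (type 1). Velocity error constant K_v = lim_{s→0} s·G_c(s)G_p(s) = 26.1·3.1/8.8 = 9.194.
Steady-state error to a unit ramp: e_ss = 1/K_v = 0.109.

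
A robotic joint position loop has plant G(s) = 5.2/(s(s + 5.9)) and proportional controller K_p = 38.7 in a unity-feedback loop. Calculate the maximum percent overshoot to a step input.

The closed-loop denominator s² + 5.9s + 201.2 gives ω_n = √201.2 = 14.19 and ζ = 5.9/(2ω_n) = 0.208.
%OS = 100·exp(−πζ/√(1−ζ²)) = 100·exp(−π·0.208/√0.9568) = 51.3%.

51.3%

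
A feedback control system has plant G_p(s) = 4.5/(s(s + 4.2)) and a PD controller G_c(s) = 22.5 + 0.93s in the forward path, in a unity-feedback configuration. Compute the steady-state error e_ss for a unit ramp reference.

0.0415

The loop has one pole at the origin (type 1). Velocity error constant K_v = lim_{s→0} s·G_c(s)G_p(s) = 22.5·4.5/4.2 = 24.11.
Steady-state error to a unit ramp: e_ss = 1/K_v = 0.0415.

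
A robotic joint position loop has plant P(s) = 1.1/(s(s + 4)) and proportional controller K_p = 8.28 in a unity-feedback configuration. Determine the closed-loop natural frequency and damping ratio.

ω_n = 3.02 rad/s, ζ = 0.663

With unity feedback the closed-loop characteristic equation is s² + 4s + 8.28·1.1 = s² + 4s + 9.108 = 0.
Matching s² + 2ζω_n s + ω_n²: ω_n = √9.108 = 3.018 rad/s and 2ζω_n = 4, so ζ = 4/(2·3.018) = 0.663.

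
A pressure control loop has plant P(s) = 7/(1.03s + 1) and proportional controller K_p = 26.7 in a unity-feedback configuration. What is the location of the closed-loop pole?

Closed loop: T(s) = K_p·P/(1+K_p·P) = 186.9/(1.03s + 1 + 186.9), with pole at s = −(1 + 186.9)/1.03 = −182.4.

s = -182.4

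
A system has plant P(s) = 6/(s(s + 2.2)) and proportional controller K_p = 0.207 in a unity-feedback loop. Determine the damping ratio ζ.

ζ = 0.987

With unity feedback the closed-loop characteristic equation is s² + 2.2s + 0.207·6 = s² + 2.2s + 1.242 = 0.
Matching s² + 2ζω_n s + ω_n²: ω_n = √1.242 = 1.114 rad/s and 2ζω_n = 2.2, so ζ = 2.2/(2·1.114) = 0.987.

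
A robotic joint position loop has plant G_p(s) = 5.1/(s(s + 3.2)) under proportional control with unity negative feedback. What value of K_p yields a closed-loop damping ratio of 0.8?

Closed-loop characteristic equation: s² + 3.2s + K_p·5.1 = 0.
So ω_n = √(5.1K_p) and 2ζω_n = 3.2, giving ζ = 3.2/(2√(5.1K_p)).
Setting ζ = 0.8: √(5.1K_p) = 3.2/(2·0.8) = 2, so K_p = 4/5.1 = 0.784.

K_p = 0.784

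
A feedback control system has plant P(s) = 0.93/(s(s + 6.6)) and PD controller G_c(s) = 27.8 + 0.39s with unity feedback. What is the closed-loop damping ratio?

ζ = 0.685

Forward path: (27.8 + 0.39s)·0.93/(s(s+6.6)). The closed-loop characteristic equation is s² + (6.6 + 0.93·0.39)s + 0.93·27.8 = 0.
That is s² + 6.963s + 25.85 = 0, so ω_n = 5.085 rad/s and ζ = 6.963/(2·5.085) = 0.6847.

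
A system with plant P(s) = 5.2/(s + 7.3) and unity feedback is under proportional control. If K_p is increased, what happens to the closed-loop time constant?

decrease

The closed-loop bandwidth 7.3+K_p·5.2 grows with K_p, so τ shrinks.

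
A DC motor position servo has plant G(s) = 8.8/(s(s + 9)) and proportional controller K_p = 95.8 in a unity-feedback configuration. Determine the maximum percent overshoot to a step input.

61.1%

Closed-loop characteristic equation: s² + 9s + 843 = 0, so ω_n = 29.04 rad/s and ζ = 9/(2·29.04) = 0.155.
%OS = 100·exp(−πζ/√(1−ζ²)) = 100·exp(−π·0.155/√0.976) = 61.1%.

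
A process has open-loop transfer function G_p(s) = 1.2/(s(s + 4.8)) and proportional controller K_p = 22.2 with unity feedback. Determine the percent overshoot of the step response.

The closed-loop denominator s² + 4.8s + 26.64 gives ω_n = √26.64 = 5.161 and ζ = 4.8/(2ω_n) = 0.465.
%OS = 100·exp(−πζ/√(1−ζ²)) = 100·exp(−π·0.465/√0.7838) = 19.2%.

19.2%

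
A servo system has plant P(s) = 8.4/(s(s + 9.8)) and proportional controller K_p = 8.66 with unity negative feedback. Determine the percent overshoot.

From 1 + K_pP(s) = 0: s² + 9.8s + 72.74 = 0 ⇒ ω_n = 8.529, ζ = 0.5745.
%OS = 100·exp(−πζ/√(1−ζ²)) = 100·exp(−π·0.5745/√0.6699) = 11%.

11%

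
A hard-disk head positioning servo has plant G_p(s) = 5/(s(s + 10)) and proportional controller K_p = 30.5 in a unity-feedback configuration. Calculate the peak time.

The closed-loop denominator s² + 10s + 152.5 gives ω_n = √152.5 = 12.35 and ζ = 10/(2ω_n) = 0.4049.
Damped frequency ω_d = ω_n√(1−ζ²) = 11.29 rad/s, so peak time T_p = π/ω_d = 0.278 s.

T_p = 0.278 s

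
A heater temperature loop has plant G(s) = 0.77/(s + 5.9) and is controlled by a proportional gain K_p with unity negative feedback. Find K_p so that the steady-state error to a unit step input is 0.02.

For a type-0 loop with proportional control, e_ss = 1/(1 + K_p·G(0)).
G(0) = 0.1305. Require 1/(1 + K_p·0.1305) = 0.02, so 1 + 0.1305·K_p = 50.
K_p = (50 − 1)/0.1305 = 375.

K_p = 375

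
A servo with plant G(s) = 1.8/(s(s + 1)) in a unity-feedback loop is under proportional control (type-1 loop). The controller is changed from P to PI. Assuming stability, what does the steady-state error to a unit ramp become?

0

The integrator raises the loop to type 2, so K_v → ∞ and e_ss to a ramp is zero.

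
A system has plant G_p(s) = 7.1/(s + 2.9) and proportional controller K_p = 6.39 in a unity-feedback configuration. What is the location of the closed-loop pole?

s = -48.27

Closed-loop transfer function: T(s) = K_p·G_p(s)/(1 + K_p·G_p(s)) = 45.37/(s + 2.9 + 45.37) = 45.37/(s + 48.27).
The closed-loop pole is at s = −48.27.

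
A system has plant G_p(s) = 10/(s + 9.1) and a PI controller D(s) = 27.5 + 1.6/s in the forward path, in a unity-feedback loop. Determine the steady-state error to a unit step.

0

The open loop D(s)G_p(s) has a pole at the origin (type 1), so the static position error constant is infinite and e_ss = 1/(1+∞) = 0.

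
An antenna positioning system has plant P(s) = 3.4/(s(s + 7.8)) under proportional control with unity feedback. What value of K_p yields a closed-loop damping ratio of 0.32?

K_p = 43.7

Closed-loop characteristic equation: s² + 7.8s + K_p·3.4 = 0.
So ω_n = √(3.4K_p) and 2ζω_n = 7.8, giving ζ = 7.8/(2√(3.4K_p)).
Setting ζ = 0.32: √(3.4K_p) = 7.8/(2·0.32) = 12.19, so K_p = 148.5/3.4 = 43.7.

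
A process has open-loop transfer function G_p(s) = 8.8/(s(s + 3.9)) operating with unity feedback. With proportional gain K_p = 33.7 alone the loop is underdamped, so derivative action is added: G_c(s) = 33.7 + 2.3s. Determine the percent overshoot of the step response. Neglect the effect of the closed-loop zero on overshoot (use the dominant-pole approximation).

Forward path: (33.7 + 2.3s)·8.8/(s(s+3.9)). The closed-loop characteristic equation is s² + (3.9 + 8.8·2.3)s + 8.8·33.7 = 0.
That is s² + 24.14s + 296.6 = 0, so ω_n = 17.22 rad/s and ζ = 24.14/(2·17.22) = 0.7009.
%OS = 100·exp(−πζ/√(1−ζ²)) = 4.56%.

4.56%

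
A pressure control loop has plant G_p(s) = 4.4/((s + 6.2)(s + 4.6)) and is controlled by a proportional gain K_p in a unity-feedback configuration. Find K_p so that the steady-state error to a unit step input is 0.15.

K_p = 36.7

Steady-state error for a unit step on this type-0 loop is 1/(1 + K_p·G_p(0)).
G_p(0) = 0.1543. Require 1/(1 + K_p·0.1543) = 0.15, so 1 + 0.1543·K_p = 6.667.
K_p = (6.667 − 1)/0.1543 = 36.7.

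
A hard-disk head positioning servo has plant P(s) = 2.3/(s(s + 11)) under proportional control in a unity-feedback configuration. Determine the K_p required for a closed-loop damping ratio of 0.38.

Closed-loop characteristic equation: s² + 11s + K_p·2.3 = 0.
So ω_n = √(2.3K_p) and 2ζω_n = 11, giving ζ = 11/(2√(2.3K_p)).
Setting ζ = 0.38: √(2.3K_p) = 11/(2·0.38) = 14.47, so K_p = 209.5/2.3 = 91.1.

K_p = 91.1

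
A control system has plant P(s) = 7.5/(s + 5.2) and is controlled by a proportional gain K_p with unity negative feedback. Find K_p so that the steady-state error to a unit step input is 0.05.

Steady-state error for a unit step on this type-0 loop is 1/(1 + K_p·P(0)).
P(0) = 1.442. Require 1/(1 + K_p·1.442) = 0.05, so 1 + 1.442·K_p = 20.
K_p = (20 − 1)/1.442 = 13.2.

K_p = 13.2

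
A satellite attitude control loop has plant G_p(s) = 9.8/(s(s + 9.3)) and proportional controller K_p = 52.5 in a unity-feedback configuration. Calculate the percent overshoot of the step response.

51.8%

The closed-loop denominator s² + 9.3s + 514.5 gives ω_n = √514.5 = 22.68 and ζ = 9.3/(2ω_n) = 0.205.
%OS = 100·exp(−πζ/√(1−ζ²)) = 100·exp(−π·0.205/√0.958) = 51.8%.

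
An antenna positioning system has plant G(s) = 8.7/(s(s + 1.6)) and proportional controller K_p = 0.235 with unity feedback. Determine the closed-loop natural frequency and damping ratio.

ω_n = 1.43 rad/s, ζ = 0.559

With unity feedback the closed-loop characteristic equation is s² + 1.6s + 0.235·8.7 = s² + 1.6s + 2.044 = 0.
So ω_n² = 2.044 ⇒ ω_n = 1.43 rad/s, and ζ = 1.6/(2ω_n) = 0.559.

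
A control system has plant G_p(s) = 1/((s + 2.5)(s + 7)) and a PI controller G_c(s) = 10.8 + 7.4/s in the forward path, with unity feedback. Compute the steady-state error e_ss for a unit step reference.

The open loop G_c(s)G_p(s) has a pole at the origin (type 1), so the static position error constant is infinite and e_ss = 1/(1+∞) = 0.

0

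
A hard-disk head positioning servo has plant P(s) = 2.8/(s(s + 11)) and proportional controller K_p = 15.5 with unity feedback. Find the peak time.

T_p = 0.866 s

Closed-loop characteristic equation: s² + 11s + 43.4 = 0, so ω_n = 6.588 rad/s and ζ = 11/(2·6.588) = 0.8349.
Damped frequency ω_d = ω_n√(1−ζ²) = 3.626 rad/s, so peak time T_p = π/ω_d = 0.866 s.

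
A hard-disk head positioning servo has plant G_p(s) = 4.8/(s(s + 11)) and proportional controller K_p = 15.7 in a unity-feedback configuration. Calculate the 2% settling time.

Closed-loop characteristic equation: s² + 11s + 75.36 = 0, so ω_n = 8.681 rad/s and ζ = 11/(2·8.681) = 0.6336.
2% settling time T_s ≈ 4/(ζω_n) = 4/5.5 = 0.727 s.

T_s ≈ 0.727 s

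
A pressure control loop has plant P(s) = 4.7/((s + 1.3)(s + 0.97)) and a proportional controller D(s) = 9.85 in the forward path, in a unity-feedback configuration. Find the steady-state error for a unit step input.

The loop is type 0. Static position error constant K_pos = D(0)·P(0) = 9.85·3.727 = 36.71.
Steady-state error to a unit step: e_ss = 1/(1+K_pos) = 1/37.71 = 0.0265.

0.0265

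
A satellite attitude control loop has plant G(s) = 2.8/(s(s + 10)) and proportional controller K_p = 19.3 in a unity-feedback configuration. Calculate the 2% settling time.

From 1 + K_pG(s) = 0: s² + 10s + 54.04 = 0 ⇒ ω_n = 7.351, ζ = 0.6802.
2% settling time T_s ≈ 4/(ζω_n) = 4/5 = 0.8 s.

T_s ≈ 0.8 s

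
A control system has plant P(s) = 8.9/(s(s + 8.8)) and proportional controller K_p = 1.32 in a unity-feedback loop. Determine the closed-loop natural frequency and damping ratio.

The closed-loop denominator is s(s+8.8) + 1.32·8.9 = s² + 8.8s + 11.75.
So ω_n² = 11.75 ⇒ ω_n = 3.428 rad/s, and ζ = 8.8/(2ω_n) = 1.28.

ω_n = 3.43 rad/s, ζ = 1.28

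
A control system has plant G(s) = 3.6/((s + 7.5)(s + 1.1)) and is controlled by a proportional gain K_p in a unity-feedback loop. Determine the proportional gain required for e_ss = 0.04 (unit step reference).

For a type-0 loop with proportional control, e_ss = 1/(1 + K_p·G(0)).
G(0) = 0.4364. Require 1/(1 + K_p·0.4364) = 0.04, so 1 + 0.4364·K_p = 25.
K_p = (25 − 1)/0.4364 = 55.

K_p = 55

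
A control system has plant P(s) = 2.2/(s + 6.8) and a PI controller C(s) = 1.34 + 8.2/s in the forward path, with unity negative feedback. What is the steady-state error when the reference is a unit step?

The open loop C(s)P(s) has a pole at the origin (type 1), so the static position error constant is infinite and e_ss = 1/(1+∞) = 0.

0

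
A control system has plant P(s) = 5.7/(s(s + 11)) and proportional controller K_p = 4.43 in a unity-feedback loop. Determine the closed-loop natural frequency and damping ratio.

1 + K_p·P(s) = 0 gives s² + 11s + 25.25 = 0.
So ω_n² = 25.25 ⇒ ω_n = 5.025 rad/s, and ζ = 11/(2ω_n) = 1.09.

ω_n = 5.03 rad/s, ζ = 1.09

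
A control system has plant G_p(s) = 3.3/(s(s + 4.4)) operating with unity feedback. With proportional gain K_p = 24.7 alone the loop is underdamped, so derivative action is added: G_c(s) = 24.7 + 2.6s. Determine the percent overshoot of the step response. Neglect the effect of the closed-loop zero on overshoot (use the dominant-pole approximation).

Forward path: (24.7 + 2.6s)·3.3/(s(s+4.4)). The closed-loop characteristic equation is s² + (4.4 + 3.3·2.6)s + 3.3·24.7 = 0.
That is s² + 12.98s + 81.51 = 0, so ω_n = 9.028 rad/s and ζ = 12.98/(2·9.028) = 0.7189.
%OS = 100·exp(−πζ/√(1−ζ²)) = 3.88%.

3.88%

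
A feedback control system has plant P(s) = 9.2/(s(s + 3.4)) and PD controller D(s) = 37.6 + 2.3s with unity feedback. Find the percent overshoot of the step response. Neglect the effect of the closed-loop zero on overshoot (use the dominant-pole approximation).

Forward path: (37.6 + 2.3s)·9.2/(s(s+3.4)). The closed-loop characteristic equation is s² + (3.4 + 9.2·2.3)s + 9.2·37.6 = 0.
That is s² + 24.56s + 345.9 = 0, so ω_n = 18.6 rad/s and ζ = 24.56/(2·18.6) = 0.6603.
%OS = 100·exp(−πζ/√(1−ζ²)) = 6.32%.

6.32%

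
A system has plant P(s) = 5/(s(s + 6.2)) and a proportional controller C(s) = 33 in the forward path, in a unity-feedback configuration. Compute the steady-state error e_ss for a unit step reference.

0

The open loop C(s)P(s) has a pole at the origin (type 1), so the static position error constant is infinite and e_ss = 1/(1+∞) = 0.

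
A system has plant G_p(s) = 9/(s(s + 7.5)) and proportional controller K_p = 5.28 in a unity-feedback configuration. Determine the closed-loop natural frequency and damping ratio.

1 + K_p·G_p(s) = 0 gives s² + 7.5s + 47.52 = 0.
So ω_n² = 47.52 ⇒ ω_n = 6.893 rad/s, and ζ = 7.5/(2ω_n) = 0.544.

ω_n = 6.89 rad/s, ζ = 0.544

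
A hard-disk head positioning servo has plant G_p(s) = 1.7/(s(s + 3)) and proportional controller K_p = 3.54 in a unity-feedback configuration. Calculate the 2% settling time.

The closed-loop denominator s² + 3s + 6.018 gives ω_n = √6.018 = 2.453 and ζ = 3/(2ω_n) = 0.6115.
2% settling time T_s ≈ 4/(ζω_n) = 4/1.5 = 2.67 s.

T_s ≈ 2.67 s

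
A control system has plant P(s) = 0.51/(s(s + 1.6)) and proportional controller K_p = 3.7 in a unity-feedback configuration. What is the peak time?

From 1 + K_pP(s) = 0: s² + 1.6s + 1.887 = 0 ⇒ ω_n = 1.374, ζ = 0.5824.
Damped frequency ω_d = ω_n√(1−ζ²) = 1.117 rad/s, so peak time T_p = π/ω_d = 2.81 s.

T_p = 2.81 s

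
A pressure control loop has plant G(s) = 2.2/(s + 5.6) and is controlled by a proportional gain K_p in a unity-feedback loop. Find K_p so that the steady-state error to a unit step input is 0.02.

The loop is type 0, so e_ss(step) = 1/(1 + K_pos) with K_pos = K_p·G(0).
G(0) = 0.3929. Require 1/(1 + K_p·0.3929) = 0.02, so 1 + 0.3929·K_p = 50.
K_p = (50 − 1)/0.3929 = 125.

K_p = 125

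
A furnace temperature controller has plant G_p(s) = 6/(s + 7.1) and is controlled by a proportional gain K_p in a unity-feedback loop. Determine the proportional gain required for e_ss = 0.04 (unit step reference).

K_p = 28.4

The loop is type 0, so e_ss(step) = 1/(1 + K_pos) with K_pos = K_p·G_p(0).
G_p(0) = 0.8451. Require 1/(1 + K_p·0.8451) = 0.04, so 1 + 0.8451·K_p = 25.
K_p = (25 − 1)/0.8451 = 28.4.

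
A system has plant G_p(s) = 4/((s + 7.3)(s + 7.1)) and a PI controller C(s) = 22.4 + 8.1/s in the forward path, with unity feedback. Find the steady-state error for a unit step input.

0

The open loop C(s)G_p(s) has a pole at the origin (type 1), so the static position error constant is infinite and e_ss = 1/(1+∞) = 0.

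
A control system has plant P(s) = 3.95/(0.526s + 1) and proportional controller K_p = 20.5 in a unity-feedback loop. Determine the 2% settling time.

Closed loop: T(s) = K_p·P/(1+K_p·P) = 80.98/(0.526s + 1 + 80.98), with pole at s = −(1 + 80.98)/0.526 = −155.8.
τ = 1/155.8 = 0.006417 s, so 2% settling time ≈ 4τ = 0.0257 s.

T_s ≈ 0.0257 s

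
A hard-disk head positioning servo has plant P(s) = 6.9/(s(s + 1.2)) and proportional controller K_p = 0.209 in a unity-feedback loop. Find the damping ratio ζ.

1 + K_p·P(s) = 0 gives s² + 1.2s + 1.442 = 0.
So ω_n² = 1.442 ⇒ ω_n = 1.201 rad/s, and ζ = 1.2/(2ω_n) = 0.5.

ζ = 0.5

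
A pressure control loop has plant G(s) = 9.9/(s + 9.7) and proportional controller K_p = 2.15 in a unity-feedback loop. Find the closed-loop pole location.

Closed-loop transfer function: T(s) = K_p·G(s)/(1 + K_p·G(s)) = 21.29/(s + 9.7 + 21.29) = 21.29/(s + 30.98).
The closed-loop pole is at s = −30.98.

s = -30.98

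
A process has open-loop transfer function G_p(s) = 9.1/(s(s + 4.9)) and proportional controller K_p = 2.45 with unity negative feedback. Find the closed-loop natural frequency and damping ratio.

ω_n = 4.72 rad/s, ζ = 0.519

1 + K_p·G_p(s) = 0 gives s² + 4.9s + 22.3 = 0.
Matching s² + 2ζω_n s + ω_n²: ω_n = √22.3 = 4.722 rad/s and 2ζω_n = 4.9, so ζ = 4.9/(2·4.722) = 0.519.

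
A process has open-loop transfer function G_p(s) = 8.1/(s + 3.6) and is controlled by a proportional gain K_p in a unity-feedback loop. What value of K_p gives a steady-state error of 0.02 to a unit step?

K_p = 21.8

The loop is type 0, so e_ss(step) = 1/(1 + K_pos) with K_pos = K_p·G_p(0).
G_p(0) = 2.25. Require 1/(1 + K_p·2.25) = 0.02, so 1 + 2.25·K_p = 50.
K_p = (50 − 1)/2.25 = 21.8.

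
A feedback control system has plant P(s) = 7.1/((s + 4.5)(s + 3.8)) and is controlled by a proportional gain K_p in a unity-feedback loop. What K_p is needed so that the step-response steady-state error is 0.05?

The loop is type 0, so e_ss(step) = 1/(1 + K_pos) with K_pos = K_p·P(0).
P(0) = 0.4152. Require 1/(1 + K_p·0.4152) = 0.05, so 1 + 0.4152·K_p = 20.
K_p = (20 − 1)/0.4152 = 45.8.

K_p = 45.8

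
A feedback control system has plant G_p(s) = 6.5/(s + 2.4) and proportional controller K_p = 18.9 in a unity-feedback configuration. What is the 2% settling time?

T_s ≈ 0.0319 s

Closed-loop transfer function: T(s) = K_p·G_p(s)/(1 + K_p·G_p(s)) = 122.8/(s + 2.4 + 122.8) = 122.8/(s + 125.2).
Time constant τ = 1/125.2 = 0.007984 s, so the 2% settling time is about 4τ = 0.0319 s.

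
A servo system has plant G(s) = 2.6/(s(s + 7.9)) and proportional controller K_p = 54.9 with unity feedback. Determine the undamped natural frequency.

ω_n = 11.9 rad/s

1 + K_p·G(s) = 0 gives s² + 7.9s + 142.7 = 0.
So ω_n² = 142.7 ⇒ ω_n = 11.95 rad/s, and ζ = 7.9/(2ω_n) = 0.331.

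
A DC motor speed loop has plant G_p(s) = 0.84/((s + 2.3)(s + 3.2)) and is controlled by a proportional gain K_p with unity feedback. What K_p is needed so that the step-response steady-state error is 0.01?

K_p = 867

The loop is type 0, so e_ss(step) = 1/(1 + K_pos) with K_pos = K_p·G_p(0).
G_p(0) = 0.1141. Require 1/(1 + K_p·0.1141) = 0.01, so 1 + 0.1141·K_p = 100.
K_p = (100 − 1)/0.1141 = 867.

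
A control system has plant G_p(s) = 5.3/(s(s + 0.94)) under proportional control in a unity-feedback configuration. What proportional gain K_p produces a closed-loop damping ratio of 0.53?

K_p = 0.148

Closed-loop characteristic equation: s² + 0.94s + K_p·5.3 = 0.
So ω_n = √(5.3K_p) and 2ζω_n = 0.94, giving ζ = 0.94/(2√(5.3K_p)).
Setting ζ = 0.53: √(5.3K_p) = 0.94/(2·0.53) = 0.8868, so K_p = 0.7864/5.3 = 0.148.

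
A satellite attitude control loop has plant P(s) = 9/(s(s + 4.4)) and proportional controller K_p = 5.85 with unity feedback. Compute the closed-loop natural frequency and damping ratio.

The closed-loop denominator is s(s+4.4) + 5.85·9 = s² + 4.4s + 52.65.
Matching s² + 2ζω_n s + ω_n²: ω_n = √52.65 = 7.256 rad/s and 2ζω_n = 4.4, so ζ = 4.4/(2·7.256) = 0.303.

ω_n = 7.26 rad/s, ζ = 0.303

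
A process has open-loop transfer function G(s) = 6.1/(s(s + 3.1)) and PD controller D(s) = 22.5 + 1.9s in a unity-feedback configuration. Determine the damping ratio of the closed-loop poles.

Forward path: (22.5 + 1.9s)·6.1/(s(s+3.1)). The closed-loop characteristic equation is s² + (3.1 + 6.1·1.9)s + 6.1·22.5 = 0.
That is s² + 14.69s + 137.2 = 0, so ω_n = 11.72 rad/s and ζ = 14.69/(2·11.72) = 0.627.

ζ = 0.627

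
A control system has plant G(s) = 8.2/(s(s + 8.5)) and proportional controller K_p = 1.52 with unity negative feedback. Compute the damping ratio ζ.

The closed-loop denominator is s(s+8.5) + 1.52·8.2 = s² + 8.5s + 12.46.
Matching s² + 2ζω_n s + ω_n²: ω_n = √12.46 = 3.53 rad/s and 2ζω_n = 8.5, so ζ = 8.5/(2·3.53) = 1.2.

ζ = 1.2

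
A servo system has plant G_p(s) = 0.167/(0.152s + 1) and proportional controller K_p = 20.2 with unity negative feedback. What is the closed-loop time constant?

τ = 0.0348 s

Closed loop: T(s) = K_p·G_p/(1+K_p·G_p) = 3.373/(0.152s + 1 + 3.373), with pole at s = −(1 + 3.373)/0.152 = −28.77.
Closed-loop time constant τ = 1/28.77 = 0.0348 s.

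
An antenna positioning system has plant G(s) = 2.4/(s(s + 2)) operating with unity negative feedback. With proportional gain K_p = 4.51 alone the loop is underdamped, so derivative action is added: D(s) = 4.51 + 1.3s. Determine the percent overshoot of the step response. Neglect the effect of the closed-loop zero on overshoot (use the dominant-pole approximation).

Forward path: (4.51 + 1.3s)·2.4/(s(s+2)). The closed-loop characteristic equation is s² + (2 + 2.4·1.3)s + 2.4·4.51 = 0.
That is s² + 5.12s + 10.82 = 0, so ω_n = 3.29 rad/s and ζ = 5.12/(2·3.29) = 0.7781.
%OS = 100·exp(−πζ/√(1−ζ²)) = 2.04%.

2.04%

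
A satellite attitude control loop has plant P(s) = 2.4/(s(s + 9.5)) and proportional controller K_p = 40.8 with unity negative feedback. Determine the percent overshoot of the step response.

From 1 + K_pP(s) = 0: s² + 9.5s + 97.92 = 0 ⇒ ω_n = 9.895, ζ = 0.48.
%OS = 100·exp(−πζ/√(1−ζ²)) = 100·exp(−π·0.48/√0.7696) = 17.9%.

17.9%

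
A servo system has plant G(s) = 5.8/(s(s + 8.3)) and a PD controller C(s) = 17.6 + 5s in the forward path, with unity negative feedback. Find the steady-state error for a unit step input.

0

The open loop C(s)G(s) has a pole at the origin (type 1), so the static position error constant is infinite and e_ss = 1/(1+∞) = 0.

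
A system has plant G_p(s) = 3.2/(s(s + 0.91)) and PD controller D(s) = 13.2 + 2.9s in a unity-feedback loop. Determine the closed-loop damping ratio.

Forward path: (13.2 + 2.9s)·3.2/(s(s+0.91)). The closed-loop characteristic equation is s² + (0.91 + 3.2·2.9)s + 3.2·13.2 = 0.
That is s² + 10.19s + 42.24 = 0, so ω_n = 6.499 rad/s and ζ = 10.19/(2·6.499) = 0.7839.

ζ = 0.784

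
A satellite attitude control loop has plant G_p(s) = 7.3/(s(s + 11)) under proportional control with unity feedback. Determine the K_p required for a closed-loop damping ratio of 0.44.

Closed-loop characteristic equation: s² + 11s + K_p·7.3 = 0.
So ω_n = √(7.3K_p) and 2ζω_n = 11, giving ζ = 11/(2√(7.3K_p)).
Setting ζ = 0.44: √(7.3K_p) = 11/(2·0.44) = 12.5, so K_p = 156.2/7.3 = 21.4.

K_p = 21.4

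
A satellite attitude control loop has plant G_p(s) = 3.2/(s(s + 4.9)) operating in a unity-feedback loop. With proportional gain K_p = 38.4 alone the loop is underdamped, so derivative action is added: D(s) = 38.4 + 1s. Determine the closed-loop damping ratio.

ζ = 0.365

Forward path: (38.4 + 1s)·3.2/(s(s+4.9)). The closed-loop characteristic equation is s² + (4.9 + 3.2·1)s + 3.2·38.4 = 0.
That is s² + 8.1s + 122.9 = 0, so ω_n = 11.09 rad/s and ζ = 8.1/(2·11.09) = 0.3654.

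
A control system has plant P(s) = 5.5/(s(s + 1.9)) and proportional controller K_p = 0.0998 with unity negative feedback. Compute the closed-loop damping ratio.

1 + K_p·P(s) = 0 gives s² + 1.9s + 0.5489 = 0.
Matching s² + 2ζω_n s + ω_n²: ω_n = √0.5489 = 0.7409 rad/s and 2ζω_n = 1.9, so ζ = 1.9/(2·0.7409) = 1.28.

ζ = 1.28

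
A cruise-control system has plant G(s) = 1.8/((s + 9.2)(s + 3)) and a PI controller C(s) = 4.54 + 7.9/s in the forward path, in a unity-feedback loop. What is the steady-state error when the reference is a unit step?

0

The open loop C(s)G(s) has a pole at the origin (type 1), so the static position error constant is infinite and e_ss = 1/(1+∞) = 0.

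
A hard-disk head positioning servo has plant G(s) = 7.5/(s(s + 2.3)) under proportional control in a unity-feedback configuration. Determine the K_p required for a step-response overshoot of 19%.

K_p = 0.807

From %OS = 100·exp(−πζ/√(1−ζ²)) = 19%, ζ = −ln(0.19)/√(π²+ln²(0.19)) = 0.4673.
Characteristic equation s² + 2.3s + 7.5K_p = 0 gives ζ = 2.3/(2√(7.5K_p)).
Setting ζ = 0.4673: √(7.5K_p) = 2.3/(2·0.4673) = 2.461, so K_p = 6.055/7.5 = 0.807.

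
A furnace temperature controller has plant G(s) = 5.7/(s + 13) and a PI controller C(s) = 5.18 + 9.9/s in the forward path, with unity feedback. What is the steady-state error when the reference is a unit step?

The open loop C(s)G(s) has a pole at the origin (type 1), so the static position error constant is infinite and e_ss = 1/(1+∞) = 0.

0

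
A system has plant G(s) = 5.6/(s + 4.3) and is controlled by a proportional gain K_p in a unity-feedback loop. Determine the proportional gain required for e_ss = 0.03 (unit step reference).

K_p = 24.8

Steady-state error for a unit step on this type-0 loop is 1/(1 + K_p·G(0)).
G(0) = 1.302. Require 1/(1 + K_p·1.302) = 0.03, so 1 + 1.302·K_p = 33.33.
K_p = (33.33 − 1)/1.302 = 24.8.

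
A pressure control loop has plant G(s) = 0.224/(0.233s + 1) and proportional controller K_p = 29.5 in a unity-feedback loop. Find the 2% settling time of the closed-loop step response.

Closed loop: T(s) = K_p·G/(1+K_p·G) = 6.608/(0.233s + 1 + 6.608), with pole at s = −(1 + 6.608)/0.233 = −32.65.
τ = 1/32.65 = 0.03063 s, so 2% settling time ≈ 4τ = 0.123 s.

T_s ≈ 0.123 s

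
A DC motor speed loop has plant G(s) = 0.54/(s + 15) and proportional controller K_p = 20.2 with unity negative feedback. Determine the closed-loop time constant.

τ = 0.0386 s

Closed-loop transfer function: T(s) = K_p·G(s)/(1 + K_p·G(s)) = 10.91/(s + 15 + 10.91) = 10.91/(s + 25.91).
Time constant τ = 1/25.91 = 0.0386 s.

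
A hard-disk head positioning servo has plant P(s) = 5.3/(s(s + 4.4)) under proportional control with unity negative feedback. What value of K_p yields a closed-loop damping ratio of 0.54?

K_p = 3.13

Closed-loop characteristic equation: s² + 4.4s + K_p·5.3 = 0.
So ω_n = √(5.3K_p) and 2ζω_n = 4.4, giving ζ = 4.4/(2√(5.3K_p)).
Setting ζ = 0.54: √(5.3K_p) = 4.4/(2·0.54) = 4.074, so K_p = 16.6/5.3 = 3.13.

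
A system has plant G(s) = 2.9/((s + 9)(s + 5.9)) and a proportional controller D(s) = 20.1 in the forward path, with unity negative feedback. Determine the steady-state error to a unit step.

The loop is type 0. Static position error constant K_pos = D(0)·G(0) = 20.1·0.05461 = 1.098.
Steady-state error to a unit step: e_ss = 1/(1+K_pos) = 1/2.098 = 0.477.

0.477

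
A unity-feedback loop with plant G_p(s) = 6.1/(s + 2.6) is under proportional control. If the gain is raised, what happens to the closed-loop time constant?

decrease

The closed-loop bandwidth 2.6+K_p·6.1 grows with K_p, so τ shrinks.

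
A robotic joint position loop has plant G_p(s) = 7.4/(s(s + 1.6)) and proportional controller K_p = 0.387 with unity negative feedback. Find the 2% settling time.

The closed-loop denominator s² + 1.6s + 2.864 gives ω_n = √2.864 = 1.692 and ζ = 1.6/(2ω_n) = 0.4727.
2% settling time T_s ≈ 4/(ζω_n) = 4/0.8 = 5 s.

T_s ≈ 5 s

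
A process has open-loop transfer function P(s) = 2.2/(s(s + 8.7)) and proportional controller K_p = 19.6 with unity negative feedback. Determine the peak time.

The closed-loop denominator s² + 8.7s + 43.12 gives ω_n = √43.12 = 6.567 and ζ = 8.7/(2ω_n) = 0.6624.
Damped frequency ω_d = ω_n√(1−ζ²) = 4.919 rad/s, so peak time T_p = π/ω_d = 0.639 s.

T_p = 0.639 s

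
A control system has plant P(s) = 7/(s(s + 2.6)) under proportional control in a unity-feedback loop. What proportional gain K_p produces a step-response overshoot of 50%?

From %OS = 100·exp(−πζ/√(1−ζ²)) = 50%, ζ = −ln(0.5)/√(π²+ln²(0.5)) = 0.2155.
Characteristic equation s² + 2.6s + 7K_p = 0 gives ζ = 2.6/(2√(7K_p)).
Setting ζ = 0.2155: √(7K_p) = 2.6/(2·0.2155) = 6.034, so K_p = 36.41/7 = 5.2.

K_p = 5.2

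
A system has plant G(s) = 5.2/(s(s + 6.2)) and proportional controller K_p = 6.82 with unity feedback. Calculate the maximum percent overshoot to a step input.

14.7%

From 1 + K_pG(s) = 0: s² + 6.2s + 35.46 = 0 ⇒ ω_n = 5.955, ζ = 0.5206.
%OS = 100·exp(−πζ/√(1−ζ²)) = 100·exp(−π·0.5206/√0.729) = 14.7%.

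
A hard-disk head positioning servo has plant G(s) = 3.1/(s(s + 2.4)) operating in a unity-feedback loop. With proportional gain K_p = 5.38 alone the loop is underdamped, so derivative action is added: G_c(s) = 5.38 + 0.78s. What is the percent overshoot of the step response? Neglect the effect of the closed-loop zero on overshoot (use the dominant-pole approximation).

10.1%

Forward path: (5.38 + 0.78s)·3.1/(s(s+2.4)). The closed-loop characteristic equation is s² + (2.4 + 3.1·0.78)s + 3.1·5.38 = 0.
That is s² + 4.818s + 16.68 = 0, so ω_n = 4.084 rad/s and ζ = 4.818/(2·4.084) = 0.5899.
%OS = 100·exp(−πζ/√(1−ζ²)) = 10.1%.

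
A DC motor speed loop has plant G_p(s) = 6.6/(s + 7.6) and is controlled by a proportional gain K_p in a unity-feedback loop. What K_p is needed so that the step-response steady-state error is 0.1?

Steady-state error for a unit step on this type-0 loop is 1/(1 + K_p·G_p(0)).
G_p(0) = 0.8684. Require 1/(1 + K_p·0.8684) = 0.1, so 1 + 0.8684·K_p = 10.
K_p = (10 − 1)/0.8684 = 10.4.

K_p = 10.4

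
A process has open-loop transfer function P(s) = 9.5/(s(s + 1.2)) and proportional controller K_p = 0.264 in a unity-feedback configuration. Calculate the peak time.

T_p = 2.14 s

The closed-loop denominator s² + 1.2s + 2.508 gives ω_n = √2.508 = 1.584 and ζ = 1.2/(2ω_n) = 0.3789.
Damped frequency ω_d = ω_n√(1−ζ²) = 1.466 rad/s, so peak time T_p = π/ω_d = 2.14 s.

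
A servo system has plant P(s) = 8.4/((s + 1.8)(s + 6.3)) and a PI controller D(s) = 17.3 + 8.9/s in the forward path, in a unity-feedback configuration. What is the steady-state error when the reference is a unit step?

The open loop D(s)P(s) has a pole at the origin (type 1), so the static position error constant is infinite and e_ss = 1/(1+∞) = 0.

0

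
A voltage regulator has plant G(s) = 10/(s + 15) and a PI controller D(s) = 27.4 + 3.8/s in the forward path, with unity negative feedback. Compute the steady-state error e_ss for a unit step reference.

The open loop D(s)G(s) has a pole at the origin (type 1), so the static position error constant is infinite and e_ss = 1/(1+∞) = 0.

0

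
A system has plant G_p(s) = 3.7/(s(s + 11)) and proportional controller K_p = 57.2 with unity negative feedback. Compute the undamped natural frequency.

ω_n = 14.5 rad/s

The closed-loop denominator is s(s+11) + 57.2·3.7 = s² + 11s + 211.6.
So ω_n² = 211.6 ⇒ ω_n = 14.55 rad/s, and ζ = 11/(2ω_n) = 0.378.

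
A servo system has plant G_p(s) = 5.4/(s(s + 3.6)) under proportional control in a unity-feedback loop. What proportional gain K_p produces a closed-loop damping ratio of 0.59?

Closed-loop characteristic equation: s² + 3.6s + K_p·5.4 = 0.
So ω_n = √(5.4K_p) and 2ζω_n = 3.6, giving ζ = 3.6/(2√(5.4K_p)).
Setting ζ = 0.59: √(5.4K_p) = 3.6/(2·0.59) = 3.051, so K_p = 9.308/5.4 = 1.72.

K_p = 1.72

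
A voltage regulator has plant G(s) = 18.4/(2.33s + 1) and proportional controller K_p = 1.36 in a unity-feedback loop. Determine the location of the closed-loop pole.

s = -11.17

Closed loop: T(s) = K_p·G/(1+K_p·G) = 25.02/(2.33s + 1 + 25.02), with pole at s = −(1 + 25.02)/2.33 = −11.17.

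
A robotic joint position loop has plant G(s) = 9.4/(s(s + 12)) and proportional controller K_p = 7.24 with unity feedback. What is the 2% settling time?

T_s ≈ 0.667 s

Closed-loop characteristic equation: s² + 12s + 68.06 = 0, so ω_n = 8.25 rad/s and ζ = 12/(2·8.25) = 0.7273.
2% settling time T_s ≈ 4/(ζω_n) = 4/6 = 0.667 s.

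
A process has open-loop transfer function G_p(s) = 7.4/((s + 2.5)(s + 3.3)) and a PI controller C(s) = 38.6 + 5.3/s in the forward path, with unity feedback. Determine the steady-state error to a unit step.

The open loop C(s)G_p(s) has a pole at the origin (type 1), so the static position error constant is infinite and e_ss = 1/(1+∞) = 0.

0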